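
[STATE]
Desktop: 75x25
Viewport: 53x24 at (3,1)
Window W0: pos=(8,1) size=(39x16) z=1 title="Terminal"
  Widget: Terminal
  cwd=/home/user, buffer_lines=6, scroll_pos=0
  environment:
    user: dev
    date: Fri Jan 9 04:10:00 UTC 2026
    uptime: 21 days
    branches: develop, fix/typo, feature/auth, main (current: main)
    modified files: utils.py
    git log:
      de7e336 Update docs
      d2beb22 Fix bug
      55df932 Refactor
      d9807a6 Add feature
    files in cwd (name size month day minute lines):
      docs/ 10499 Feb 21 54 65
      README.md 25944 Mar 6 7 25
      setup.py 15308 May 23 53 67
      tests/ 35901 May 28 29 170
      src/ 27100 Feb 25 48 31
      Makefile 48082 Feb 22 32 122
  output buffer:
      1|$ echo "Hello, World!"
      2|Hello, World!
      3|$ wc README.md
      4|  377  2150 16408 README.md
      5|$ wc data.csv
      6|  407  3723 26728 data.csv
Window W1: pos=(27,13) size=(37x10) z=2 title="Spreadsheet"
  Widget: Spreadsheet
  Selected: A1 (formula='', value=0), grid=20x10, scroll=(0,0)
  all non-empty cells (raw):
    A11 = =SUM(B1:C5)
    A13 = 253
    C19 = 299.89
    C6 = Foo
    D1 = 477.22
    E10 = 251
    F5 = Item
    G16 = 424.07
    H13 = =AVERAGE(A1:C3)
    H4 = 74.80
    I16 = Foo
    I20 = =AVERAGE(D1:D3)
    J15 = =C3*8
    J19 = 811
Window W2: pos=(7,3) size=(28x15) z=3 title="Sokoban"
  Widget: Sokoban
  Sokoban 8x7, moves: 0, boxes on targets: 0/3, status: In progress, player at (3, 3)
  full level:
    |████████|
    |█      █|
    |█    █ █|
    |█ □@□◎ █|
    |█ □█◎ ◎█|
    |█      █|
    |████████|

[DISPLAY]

     ┏━━━━━━━━━━━━━━━━━━━━━━━━━━━━━━━━━━━━━┓         
     ┃ Terminal                            ┃         
    ┏━━━━━━━━━━━━━━━━━━━━━━━━━━┓───────────┨         
    ┃ Sokoban                  ┃           ┃         
    ┠──────────────────────────┨           ┃         
    ┃████████                  ┃           ┃         
    ┃█      █                  ┃d          ┃         
    ┃█    █ █                  ┃           ┃         
    ┃█ □@□◎ █                  ┃           ┃         
    ┃█ □█◎ ◎█                  ┃           ┃         
    ┃█      █                  ┃           ┃         
    ┃████████                  ┃           ┃         
    ┃Moves: 0  0/3             ┃━━━━━━━━━━━━━━━━━━━━━
    ┃                          ┃sheet                
    ┃                          ┃─────────────────────
    ┃                          ┃                     
    ┗━━━━━━━━━━━━━━━━━━━━━━━━━━┛A       B       C    
                        ┃----------------------------
                        ┃  1      [0]       0       0
                        ┃  2        0       0       0
                        ┃  3        0       0       0
                        ┗━━━━━━━━━━━━━━━━━━━━━━━━━━━━
                                                     
                                                     


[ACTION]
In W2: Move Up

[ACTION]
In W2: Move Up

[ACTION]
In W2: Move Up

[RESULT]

     ┏━━━━━━━━━━━━━━━━━━━━━━━━━━━━━━━━━━━━━┓         
     ┃ Terminal                            ┃         
    ┏━━━━━━━━━━━━━━━━━━━━━━━━━━┓───────────┨         
    ┃ Sokoban                  ┃           ┃         
    ┠──────────────────────────┨           ┃         
    ┃████████                  ┃           ┃         
    ┃█  @   █                  ┃d          ┃         
    ┃█    █ █                  ┃           ┃         
    ┃█ □ □◎ █                  ┃           ┃         
    ┃█ □█◎ ◎█                  ┃           ┃         
    ┃█      █                  ┃           ┃         
    ┃████████                  ┃           ┃         
    ┃Moves: 2  0/3             ┃━━━━━━━━━━━━━━━━━━━━━
    ┃                          ┃sheet                
    ┃                          ┃─────────────────────
    ┃                          ┃                     
    ┗━━━━━━━━━━━━━━━━━━━━━━━━━━┛A       B       C    
                        ┃----------------------------
                        ┃  1      [0]       0       0
                        ┃  2        0       0       0
                        ┃  3        0       0       0
                        ┗━━━━━━━━━━━━━━━━━━━━━━━━━━━━
                                                     
                                                     


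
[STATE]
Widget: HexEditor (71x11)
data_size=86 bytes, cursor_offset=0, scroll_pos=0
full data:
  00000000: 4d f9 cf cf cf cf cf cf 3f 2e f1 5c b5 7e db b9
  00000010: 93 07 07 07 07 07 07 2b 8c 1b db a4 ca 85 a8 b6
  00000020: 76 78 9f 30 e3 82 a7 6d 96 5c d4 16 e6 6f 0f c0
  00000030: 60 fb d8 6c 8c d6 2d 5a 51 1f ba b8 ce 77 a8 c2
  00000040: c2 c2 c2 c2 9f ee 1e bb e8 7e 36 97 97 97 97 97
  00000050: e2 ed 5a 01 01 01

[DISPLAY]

00000000  4D f9 cf cf cf cf cf cf  3f 2e f1 5c b5 7e db b9  |M.......?.
00000010  93 07 07 07 07 07 07 2b  8c 1b db a4 ca 85 a8 b6  |.......+..
00000020  76 78 9f 30 e3 82 a7 6d  96 5c d4 16 e6 6f 0f c0  |vx.0...m.\
00000030  60 fb d8 6c 8c d6 2d 5a  51 1f ba b8 ce 77 a8 c2  |`..l..-ZQ.
00000040  c2 c2 c2 c2 9f ee 1e bb  e8 7e 36 97 97 97 97 97  |.........~
00000050  e2 ed 5a 01 01 01                                 |..Z...    
                                                                       
                                                                       
                                                                       
                                                                       
                                                                       


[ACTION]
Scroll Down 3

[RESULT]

00000030  60 fb d8 6c 8c d6 2d 5a  51 1f ba b8 ce 77 a8 c2  |`..l..-ZQ.
00000040  c2 c2 c2 c2 9f ee 1e bb  e8 7e 36 97 97 97 97 97  |.........~
00000050  e2 ed 5a 01 01 01                                 |..Z...    
                                                                       
                                                                       
                                                                       
                                                                       
                                                                       
                                                                       
                                                                       
                                                                       


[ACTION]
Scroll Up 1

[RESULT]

00000020  76 78 9f 30 e3 82 a7 6d  96 5c d4 16 e6 6f 0f c0  |vx.0...m.\
00000030  60 fb d8 6c 8c d6 2d 5a  51 1f ba b8 ce 77 a8 c2  |`..l..-ZQ.
00000040  c2 c2 c2 c2 9f ee 1e bb  e8 7e 36 97 97 97 97 97  |.........~
00000050  e2 ed 5a 01 01 01                                 |..Z...    
                                                                       
                                                                       
                                                                       
                                                                       
                                                                       
                                                                       
                                                                       


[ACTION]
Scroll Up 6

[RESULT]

00000000  4D f9 cf cf cf cf cf cf  3f 2e f1 5c b5 7e db b9  |M.......?.
00000010  93 07 07 07 07 07 07 2b  8c 1b db a4 ca 85 a8 b6  |.......+..
00000020  76 78 9f 30 e3 82 a7 6d  96 5c d4 16 e6 6f 0f c0  |vx.0...m.\
00000030  60 fb d8 6c 8c d6 2d 5a  51 1f ba b8 ce 77 a8 c2  |`..l..-ZQ.
00000040  c2 c2 c2 c2 9f ee 1e bb  e8 7e 36 97 97 97 97 97  |.........~
00000050  e2 ed 5a 01 01 01                                 |..Z...    
                                                                       
                                                                       
                                                                       
                                                                       
                                                                       


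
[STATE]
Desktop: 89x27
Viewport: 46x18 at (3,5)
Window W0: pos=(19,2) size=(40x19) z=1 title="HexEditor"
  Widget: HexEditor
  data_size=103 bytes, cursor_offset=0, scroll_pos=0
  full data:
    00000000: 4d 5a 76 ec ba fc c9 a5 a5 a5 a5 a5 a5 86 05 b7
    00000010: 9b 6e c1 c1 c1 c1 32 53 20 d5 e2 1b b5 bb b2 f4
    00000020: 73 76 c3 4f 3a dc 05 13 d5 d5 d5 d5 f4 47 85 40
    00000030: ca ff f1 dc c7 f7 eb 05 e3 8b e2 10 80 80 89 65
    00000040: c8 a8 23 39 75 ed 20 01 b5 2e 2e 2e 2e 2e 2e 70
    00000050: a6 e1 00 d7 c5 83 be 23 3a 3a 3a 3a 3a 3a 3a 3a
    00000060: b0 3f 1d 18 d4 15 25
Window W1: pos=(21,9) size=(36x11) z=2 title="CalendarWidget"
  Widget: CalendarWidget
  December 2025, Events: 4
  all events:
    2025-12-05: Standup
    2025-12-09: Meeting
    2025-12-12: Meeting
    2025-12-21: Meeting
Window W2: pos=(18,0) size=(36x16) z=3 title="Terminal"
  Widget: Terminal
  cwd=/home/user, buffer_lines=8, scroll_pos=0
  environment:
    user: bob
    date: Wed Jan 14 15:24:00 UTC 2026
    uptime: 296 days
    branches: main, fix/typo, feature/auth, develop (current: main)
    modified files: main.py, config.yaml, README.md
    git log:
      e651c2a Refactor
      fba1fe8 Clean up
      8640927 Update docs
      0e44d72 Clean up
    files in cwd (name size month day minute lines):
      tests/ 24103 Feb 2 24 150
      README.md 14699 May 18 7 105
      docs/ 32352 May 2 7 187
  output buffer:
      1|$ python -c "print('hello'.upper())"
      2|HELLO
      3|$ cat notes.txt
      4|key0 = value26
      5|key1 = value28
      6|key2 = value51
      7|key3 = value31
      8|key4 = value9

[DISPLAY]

               ┃$ cat notes.txt               
               ┃key0 = value26                
               ┃key1 = value28                
               ┃key2 = value51                
               ┃key3 = value31                
               ┃key4 = value9                 
               ┃$ █                           
               ┃                              
               ┃                              
               ┃                              
               ┗━━━━━━━━━━━━━━━━━━━━━━━━━━━━━━
                ┃ ┃15 16 17 18 19 20 21*      
                ┃ ┃22 23 24 25 26 27 28       
                ┃ ┃29 30 31                   
                ┃ ┗━━━━━━━━━━━━━━━━━━━━━━━━━━━
                ┗━━━━━━━━━━━━━━━━━━━━━━━━━━━━━
                                              
                                              


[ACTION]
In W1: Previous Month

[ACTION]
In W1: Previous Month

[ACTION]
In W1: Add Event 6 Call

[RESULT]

               ┃$ cat notes.txt               
               ┃key0 = value26                
               ┃key1 = value28                
               ┃key2 = value51                
               ┃key3 = value31                
               ┃key4 = value9                 
               ┃$ █                           
               ┃                              
               ┃                              
               ┃                              
               ┗━━━━━━━━━━━━━━━━━━━━━━━━━━━━━━
                ┃ ┃13 14 15 16 17 18 19       
                ┃ ┃20 21 22 23 24 25 26       
                ┃ ┃27 28 29 30 31             
                ┃ ┗━━━━━━━━━━━━━━━━━━━━━━━━━━━
                ┗━━━━━━━━━━━━━━━━━━━━━━━━━━━━━
                                              
                                              


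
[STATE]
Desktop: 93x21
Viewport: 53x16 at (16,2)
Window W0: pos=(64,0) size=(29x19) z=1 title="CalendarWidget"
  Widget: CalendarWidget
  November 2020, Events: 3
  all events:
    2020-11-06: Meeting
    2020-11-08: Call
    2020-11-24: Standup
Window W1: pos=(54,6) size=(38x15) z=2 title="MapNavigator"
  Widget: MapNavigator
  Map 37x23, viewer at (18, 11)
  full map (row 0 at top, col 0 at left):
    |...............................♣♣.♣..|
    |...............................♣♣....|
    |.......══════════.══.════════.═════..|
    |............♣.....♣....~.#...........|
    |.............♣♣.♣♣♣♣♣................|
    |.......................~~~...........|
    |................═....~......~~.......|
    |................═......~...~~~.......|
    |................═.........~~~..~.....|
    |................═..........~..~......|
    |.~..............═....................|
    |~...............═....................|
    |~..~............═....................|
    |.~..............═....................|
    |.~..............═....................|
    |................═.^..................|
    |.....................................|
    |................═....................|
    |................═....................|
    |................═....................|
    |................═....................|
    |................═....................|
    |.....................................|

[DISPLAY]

                                                ┠────
                                                ┃    
                                                ┃Mo T
                                                ┃    
                                      ┏━━━━━━━━━━━━━━
                                      ┃ MapNavigator 
                                      ┠──────────────
                                      ┃..............
                                      ┃..............
                                      ┃..............
                                      ┃..............
                                      ┃.~............
                                      ┃~.............
                                      ┃~..~..........
                                      ┃.~............
                                      ┃.~............


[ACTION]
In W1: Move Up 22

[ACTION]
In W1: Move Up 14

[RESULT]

                                                ┠────
                                                ┃    
                                                ┃Mo T
                                                ┃    
                                      ┏━━━━━━━━━━━━━━
                                      ┃ MapNavigator 
                                      ┠──────────────
                                      ┃              
                                      ┃              
                                      ┃              
                                      ┃              
                                      ┃              
                                      ┃..............
                                      ┃..............
                                      ┃.......═══════
                                      ┃............♣.


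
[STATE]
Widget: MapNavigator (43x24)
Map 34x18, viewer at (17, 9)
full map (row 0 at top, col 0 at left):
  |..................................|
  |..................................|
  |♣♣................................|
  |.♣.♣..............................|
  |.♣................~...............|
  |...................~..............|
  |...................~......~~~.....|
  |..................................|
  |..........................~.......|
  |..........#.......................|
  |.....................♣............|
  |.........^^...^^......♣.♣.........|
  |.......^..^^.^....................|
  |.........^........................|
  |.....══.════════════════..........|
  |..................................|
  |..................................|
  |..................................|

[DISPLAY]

                                           
                                           
                                           
    ..................................     
    ..................................     
    ♣♣................................     
    .♣.♣..............................     
    .♣................~...............     
    ...................~..............     
    ...................~......~~~.....     
    ..................................     
    ..........................~.......     
    ..........#......@................     
    .....................♣............     
    .........^^...^^......♣.♣.........     
    .......^..^^.^....................     
    .........^........................     
    .....══.════════════════..........     
    ..................................     
    ..................................     
    ..................................     
                                           
                                           
                                           


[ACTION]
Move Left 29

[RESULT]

                                           
                                           
                                           
                     ......................
                     ......................
                     ♣♣....................
                     .♣.♣..................
                     .♣................~...
                     ...................~..
                     ...................~..
                     ......................
                     ......................
                     @.........#...........
                     .....................♣
                     .........^^...^^......
                     .......^..^^.^........
                     .........^............
                     .....══.══════════════
                     ......................
                     ......................
                     ......................
                                           
                                           
                                           


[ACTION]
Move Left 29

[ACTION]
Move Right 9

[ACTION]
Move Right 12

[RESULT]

                                           
                                           
                                           
..................................         
..................................         
♣♣................................         
.♣.♣..............................         
.♣................~...............         
...................~..............         
...................~......~~~.....         
..................................         
..........................~.......         
..........#..........@............         
.....................♣............         
.........^^...^^......♣.♣.........         
.......^..^^.^....................         
.........^........................         
.....══.════════════════..........         
..................................         
..................................         
..................................         
                                           
                                           
                                           


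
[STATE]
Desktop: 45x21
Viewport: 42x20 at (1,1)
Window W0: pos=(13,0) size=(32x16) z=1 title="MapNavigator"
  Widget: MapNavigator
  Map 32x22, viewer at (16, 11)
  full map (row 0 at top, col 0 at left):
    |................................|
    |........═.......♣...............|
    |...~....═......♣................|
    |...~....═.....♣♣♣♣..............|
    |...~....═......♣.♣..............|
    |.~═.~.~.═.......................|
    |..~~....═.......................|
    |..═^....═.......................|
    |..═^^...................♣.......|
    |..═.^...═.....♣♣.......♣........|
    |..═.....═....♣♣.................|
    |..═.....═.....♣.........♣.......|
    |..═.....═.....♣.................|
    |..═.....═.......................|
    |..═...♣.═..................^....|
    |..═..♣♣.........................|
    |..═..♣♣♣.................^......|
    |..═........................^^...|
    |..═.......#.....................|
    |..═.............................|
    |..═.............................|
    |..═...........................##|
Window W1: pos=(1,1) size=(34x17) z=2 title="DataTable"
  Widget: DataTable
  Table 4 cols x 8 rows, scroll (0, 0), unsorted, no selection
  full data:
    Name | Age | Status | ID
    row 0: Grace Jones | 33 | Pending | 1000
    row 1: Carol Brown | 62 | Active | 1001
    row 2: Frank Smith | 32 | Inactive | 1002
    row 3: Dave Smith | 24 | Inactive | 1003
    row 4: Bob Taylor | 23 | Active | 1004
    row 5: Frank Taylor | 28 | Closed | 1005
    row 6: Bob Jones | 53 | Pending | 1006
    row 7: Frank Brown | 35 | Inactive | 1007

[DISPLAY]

┏━━━━━━━━━━━━━━━━━━━━━━━━━━━━━━━━┓        
┃ DataTable                      ┃────────
┠────────────────────────────────┨........
┃Name        │Age│Status  │ID    ┃........
┃────────────┼───┼────────┼────  ┃........
┃Grace Jones │33 │Pending │1000  ┃..♣.....
┃Carol Brown │62 │Active  │1001  ┃.♣......
┃Frank Smith │32 │Inactive│1002  ┃........
┃Dave Smith  │24 │Inactive│1003  ┃..♣.....
┃Bob Taylor  │23 │Active  │1004  ┃........
┃Frank Taylor│28 │Closed  │1005  ┃........
┃Bob Jones   │53 │Pending │1006  ┃.....^..
┃Frank Brown │35 │Inactive│1007  ┃........
┃                                ┃...^....
┃                                ┃━━━━━━━━
┃                                ┃        
┗━━━━━━━━━━━━━━━━━━━━━━━━━━━━━━━━┛        
                                          
                                          
                                          


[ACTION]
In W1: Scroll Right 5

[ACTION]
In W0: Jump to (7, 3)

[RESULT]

┏━━━━━━━━━━━━━━━━━━━━━━━━━━━━━━━━┓        
┃ DataTable                      ┃────────
┠────────────────────────────────┨        
┃Name        │Age│Status  │ID    ┃        
┃────────────┼───┼────────┼────  ┃        
┃Grace Jones │33 │Pending │1000  ┃........
┃Carol Brown │62 │Active  │1001  ┃...♣....
┃Frank Smith │32 │Inactive│1002  ┃..♣.....
┃Dave Smith  │24 │Inactive│1003  ┃.♣♣♣♣...
┃Bob Taylor  │23 │Active  │1004  ┃..♣.♣...
┃Frank Taylor│28 │Closed  │1005  ┃........
┃Bob Jones   │53 │Pending │1006  ┃........
┃Frank Brown │35 │Inactive│1007  ┃........
┃                                ┃........
┃                                ┃━━━━━━━━
┃                                ┃        
┗━━━━━━━━━━━━━━━━━━━━━━━━━━━━━━━━┛        
                                          
                                          
                                          


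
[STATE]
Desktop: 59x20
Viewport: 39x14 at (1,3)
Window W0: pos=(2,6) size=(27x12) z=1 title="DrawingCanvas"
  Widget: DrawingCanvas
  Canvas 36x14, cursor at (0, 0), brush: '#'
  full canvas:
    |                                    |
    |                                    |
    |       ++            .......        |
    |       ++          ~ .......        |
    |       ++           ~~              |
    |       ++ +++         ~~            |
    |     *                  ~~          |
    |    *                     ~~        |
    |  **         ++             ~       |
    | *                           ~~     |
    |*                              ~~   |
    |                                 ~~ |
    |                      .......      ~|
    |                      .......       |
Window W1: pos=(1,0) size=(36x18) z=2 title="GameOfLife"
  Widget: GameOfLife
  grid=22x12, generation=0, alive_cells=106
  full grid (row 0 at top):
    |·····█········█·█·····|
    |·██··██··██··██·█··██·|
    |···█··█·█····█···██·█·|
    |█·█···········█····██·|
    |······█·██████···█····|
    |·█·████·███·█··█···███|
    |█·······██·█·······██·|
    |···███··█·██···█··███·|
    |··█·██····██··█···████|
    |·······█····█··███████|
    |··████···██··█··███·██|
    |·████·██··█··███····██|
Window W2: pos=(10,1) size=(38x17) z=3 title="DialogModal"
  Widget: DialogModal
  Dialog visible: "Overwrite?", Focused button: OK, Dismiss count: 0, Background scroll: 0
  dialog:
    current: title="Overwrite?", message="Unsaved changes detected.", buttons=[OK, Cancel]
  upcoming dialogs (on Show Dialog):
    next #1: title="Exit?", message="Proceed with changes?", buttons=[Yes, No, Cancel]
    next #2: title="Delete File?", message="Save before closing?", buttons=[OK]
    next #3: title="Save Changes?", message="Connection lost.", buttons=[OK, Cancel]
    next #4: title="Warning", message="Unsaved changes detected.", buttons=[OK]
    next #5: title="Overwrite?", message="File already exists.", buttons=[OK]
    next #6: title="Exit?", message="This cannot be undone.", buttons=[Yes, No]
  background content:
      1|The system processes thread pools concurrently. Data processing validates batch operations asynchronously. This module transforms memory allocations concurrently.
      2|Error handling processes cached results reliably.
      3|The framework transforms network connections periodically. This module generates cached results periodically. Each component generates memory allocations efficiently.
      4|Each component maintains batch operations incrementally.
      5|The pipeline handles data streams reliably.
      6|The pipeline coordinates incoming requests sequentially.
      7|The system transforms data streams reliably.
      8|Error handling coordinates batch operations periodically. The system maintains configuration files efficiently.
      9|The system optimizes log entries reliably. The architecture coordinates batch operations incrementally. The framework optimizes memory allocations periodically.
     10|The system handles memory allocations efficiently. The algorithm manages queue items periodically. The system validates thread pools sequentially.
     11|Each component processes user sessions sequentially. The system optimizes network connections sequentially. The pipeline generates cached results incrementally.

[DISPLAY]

┃Gen: 0  ┠─────────────────────────────
┃·····█··┃The system processes thread p
┃·██··██·┃Error handling processes cach
┃···█··█·┃The framework transforms netw
┃█·█·····┃Each component maintains batc
┃······█·┃The┌─────────────────────────
┃·█·████·┃The│         Overwrite?      
┃█·······┃The│ Unsaved changes detected
┃···███··┃Err│       [OK]  Cancel      
┃··█·██··┃The└─────────────────────────
┃·······█┃The system handles memory all
┃··████··┃Each component processes user
┃·████·██┃                             
┃        ┃                             


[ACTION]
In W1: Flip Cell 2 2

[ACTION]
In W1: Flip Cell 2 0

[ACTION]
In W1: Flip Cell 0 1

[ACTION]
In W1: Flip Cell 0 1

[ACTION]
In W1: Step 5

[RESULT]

┃Gen: 5  ┠─────────────────────────────
┃········┃The system processes thread p
┃··█·····┃Error handling processes cach
┃··█·····┃The framework transforms netw
┃········┃Each component maintains batc
┃······█·┃The┌─────────────────────────
┃······█·┃The│         Overwrite?      
┃··███·██┃The│ Unsaved changes detected
┃·······█┃Err│       [OK]  Cancel      
┃···██···┃The└─────────────────────────
┃·······█┃The system handles memory all
┃······█·┃Each component processes user
┃······█·┃                             
┃        ┃                             


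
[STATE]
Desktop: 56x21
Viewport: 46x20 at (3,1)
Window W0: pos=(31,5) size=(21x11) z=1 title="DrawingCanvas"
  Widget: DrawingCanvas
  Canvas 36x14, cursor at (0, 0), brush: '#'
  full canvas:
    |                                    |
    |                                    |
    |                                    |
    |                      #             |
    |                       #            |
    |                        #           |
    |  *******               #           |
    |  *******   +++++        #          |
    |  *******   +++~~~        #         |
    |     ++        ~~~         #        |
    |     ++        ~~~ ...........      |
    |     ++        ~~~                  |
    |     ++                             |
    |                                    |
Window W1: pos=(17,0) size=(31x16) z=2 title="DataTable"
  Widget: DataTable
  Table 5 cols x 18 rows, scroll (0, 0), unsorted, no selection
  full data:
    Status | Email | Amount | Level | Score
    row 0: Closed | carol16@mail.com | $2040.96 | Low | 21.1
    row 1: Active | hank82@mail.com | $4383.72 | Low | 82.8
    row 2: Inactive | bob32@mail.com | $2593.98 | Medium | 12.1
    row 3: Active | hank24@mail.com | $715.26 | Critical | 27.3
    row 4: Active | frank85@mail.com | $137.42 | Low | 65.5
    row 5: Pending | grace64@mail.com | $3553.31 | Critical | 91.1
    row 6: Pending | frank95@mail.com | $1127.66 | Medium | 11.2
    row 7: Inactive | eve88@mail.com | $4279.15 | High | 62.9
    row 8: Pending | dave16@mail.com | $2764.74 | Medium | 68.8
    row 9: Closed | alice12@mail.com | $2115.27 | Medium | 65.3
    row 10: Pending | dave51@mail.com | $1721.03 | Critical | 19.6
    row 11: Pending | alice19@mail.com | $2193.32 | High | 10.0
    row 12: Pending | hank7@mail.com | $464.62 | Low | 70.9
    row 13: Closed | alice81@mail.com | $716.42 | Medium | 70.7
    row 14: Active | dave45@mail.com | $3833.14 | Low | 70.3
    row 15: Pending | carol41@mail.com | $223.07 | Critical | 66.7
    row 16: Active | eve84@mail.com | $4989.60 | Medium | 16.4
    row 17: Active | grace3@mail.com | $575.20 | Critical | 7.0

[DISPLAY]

              ┃ DataTable                   ┃ 
              ┠─────────────────────────────┨ 
              ┃Status  │Email           │Amo┃ 
              ┃────────┼────────────────┼───┃ 
              ┃Closed  │carol16@mail.com│$20┃━
              ┃Active  │hank82@mail.com │$43┃ 
              ┃Inactive│bob32@mail.com  │$25┃─
              ┃Active  │hank24@mail.com │$71┃ 
              ┃Active  │frank85@mail.com│$13┃ 
              ┃Pending │grace64@mail.com│$35┃ 
              ┃Pending │frank95@mail.com│$11┃ 
              ┃Inactive│eve88@mail.com  │$42┃ 
              ┃Pending │dave16@mail.com │$27┃ 
              ┃Closed  │alice12@mail.com│$21┃ 
              ┗━━━━━━━━━━━━━━━━━━━━━━━━━━━━━┛━
                                              
                                              
                                              
                                              
                                              


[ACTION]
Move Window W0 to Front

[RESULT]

              ┃ DataTable                   ┃ 
              ┠─────────────────────────────┨ 
              ┃Status  │Email           │Amo┃ 
              ┃────────┼────────────────┼───┃ 
              ┃Closed  │caro┏━━━━━━━━━━━━━━━━━
              ┃Active  │hank┃ DrawingCanvas   
              ┃Inactive│bob3┠─────────────────
              ┃Active  │hank┃+                
              ┃Active  │fran┃                 
              ┃Pending │grac┃                 
              ┃Pending │fran┃                 
              ┃Inactive│eve8┃                 
              ┃Pending │dave┃                 
              ┃Closed  │alic┃  *******        
              ┗━━━━━━━━━━━━━┗━━━━━━━━━━━━━━━━━
                                              
                                              
                                              
                                              
                                              


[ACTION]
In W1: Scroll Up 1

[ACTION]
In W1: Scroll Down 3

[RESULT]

              ┃ DataTable                   ┃ 
              ┠─────────────────────────────┨ 
              ┃Status  │Email           │Amo┃ 
              ┃────────┼────────────────┼───┃ 
              ┃Active  │hank┏━━━━━━━━━━━━━━━━━
              ┃Active  │fran┃ DrawingCanvas   
              ┃Pending │grac┠─────────────────
              ┃Pending │fran┃+                
              ┃Inactive│eve8┃                 
              ┃Pending │dave┃                 
              ┃Closed  │alic┃                 
              ┃Pending │dave┃                 
              ┃Pending │alic┃                 
              ┃Pending │hank┃  *******        
              ┗━━━━━━━━━━━━━┗━━━━━━━━━━━━━━━━━
                                              
                                              
                                              
                                              
                                              


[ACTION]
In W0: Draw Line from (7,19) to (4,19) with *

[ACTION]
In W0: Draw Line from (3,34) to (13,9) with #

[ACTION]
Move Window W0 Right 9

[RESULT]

              ┃ DataTable                   ┃ 
              ┠─────────────────────────────┨ 
              ┃Status  │Email           │Amo┃ 
              ┃────────┼────────────────┼───┃ 
              ┃Active  │hank24@m┏━━━━━━━━━━━━━
              ┃Active  │frank85@┃ DrawingCanva
              ┃Pending │grace64@┠─────────────
              ┃Pending │frank95@┃+            
              ┃Inactive│eve88@ma┃             
              ┃Pending │dave16@m┃             
              ┃Closed  │alice12@┃             
              ┃Pending │dave51@m┃             
              ┃Pending │alice19@┃             
              ┃Pending │hank7@ma┃  *******    
              ┗━━━━━━━━━━━━━━━━━┗━━━━━━━━━━━━━
                                              
                                              
                                              
                                              
                                              


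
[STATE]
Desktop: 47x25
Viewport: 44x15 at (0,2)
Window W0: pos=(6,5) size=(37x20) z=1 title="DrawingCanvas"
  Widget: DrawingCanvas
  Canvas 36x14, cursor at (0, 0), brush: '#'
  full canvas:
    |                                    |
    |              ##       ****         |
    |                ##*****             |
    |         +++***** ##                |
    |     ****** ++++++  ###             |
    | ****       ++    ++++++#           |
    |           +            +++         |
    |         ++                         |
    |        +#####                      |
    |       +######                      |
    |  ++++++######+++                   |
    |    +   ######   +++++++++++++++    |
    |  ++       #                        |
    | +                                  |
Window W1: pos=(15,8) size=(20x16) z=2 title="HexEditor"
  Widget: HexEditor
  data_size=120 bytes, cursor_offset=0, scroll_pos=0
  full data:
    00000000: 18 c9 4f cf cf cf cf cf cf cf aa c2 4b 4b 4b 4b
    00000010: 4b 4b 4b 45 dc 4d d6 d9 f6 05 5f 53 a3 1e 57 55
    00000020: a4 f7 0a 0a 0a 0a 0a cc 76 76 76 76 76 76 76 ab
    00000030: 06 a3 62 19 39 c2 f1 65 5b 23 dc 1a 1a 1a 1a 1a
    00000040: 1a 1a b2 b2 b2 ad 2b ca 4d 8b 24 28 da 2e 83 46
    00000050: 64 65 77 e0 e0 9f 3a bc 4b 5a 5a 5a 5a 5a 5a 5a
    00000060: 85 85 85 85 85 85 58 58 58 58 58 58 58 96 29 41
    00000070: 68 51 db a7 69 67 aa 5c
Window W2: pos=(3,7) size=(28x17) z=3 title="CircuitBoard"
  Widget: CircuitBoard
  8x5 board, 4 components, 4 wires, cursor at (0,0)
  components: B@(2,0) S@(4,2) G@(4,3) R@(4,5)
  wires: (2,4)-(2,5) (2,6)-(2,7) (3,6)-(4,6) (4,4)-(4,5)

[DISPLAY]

                                            
                                            
                                            
      ┏━━━━━━━━━━━━━━━━━━━━━━━━━━━━━━━━━━━┓ 
      ┃ DrawingCanvas                     ┃ 
   ┏━━━━━━━━━━━━━━━━━━━━━━━━━━┓───────────┨ 
   ┃ CircuitBoard             ┃━━━┓       ┃ 
   ┠──────────────────────────┨   ┃       ┃ 
   ┃   0 1 2 3 4 5 6 7        ┃───┨       ┃ 
   ┃0  [.]                    ┃ 4f┃       ┃ 
   ┃                          ┃ 4b┃       ┃ 
   ┃1                         ┃ 0a┃       ┃ 
   ┃                          ┃ 62┃       ┃ 
   ┃2   B               · ─ · ┃ b2┃       ┃ 
   ┃                          ┃ 77┃       ┃ 


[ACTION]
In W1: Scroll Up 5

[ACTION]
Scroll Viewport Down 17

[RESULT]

   ┃   0 1 2 3 4 5 6 7        ┃───┨       ┃ 
   ┃0  [.]                    ┃ 4f┃       ┃ 
   ┃                          ┃ 4b┃       ┃ 
   ┃1                         ┃ 0a┃       ┃ 
   ┃                          ┃ 62┃       ┃ 
   ┃2   B               · ─ · ┃ b2┃       ┃ 
   ┃                          ┃ 77┃       ┃ 
   ┃3                         ┃ 85┃       ┃ 
   ┃                          ┃ db┃       ┃ 
   ┃4           S   G   · ─ R ┃   ┃++++   ┃ 
   ┃Cursor: (0,0)             ┃   ┃       ┃ 
   ┃                          ┃   ┃       ┃ 
   ┃                          ┃   ┃       ┃ 
   ┗━━━━━━━━━━━━━━━━━━━━━━━━━━┛━━━┛       ┃ 
      ┗━━━━━━━━━━━━━━━━━━━━━━━━━━━━━━━━━━━┛ 


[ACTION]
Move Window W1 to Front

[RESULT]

   ┃   0 1 2 3 ┠──────────────────┨       ┃ 
   ┃0  [.]     ┃00000000  18 c9 4f┃       ┃ 
   ┃           ┃00000010  4b 4b 4b┃       ┃ 
   ┃1          ┃00000020  a4 f7 0a┃       ┃ 
   ┃           ┃00000030  06 a3 62┃       ┃ 
   ┃2   B      ┃00000040  1a 1a b2┃       ┃ 
   ┃           ┃00000050  64 65 77┃       ┃ 
   ┃3          ┃00000060  85 85 85┃       ┃ 
   ┃           ┃00000070  68 51 db┃       ┃ 
   ┃4          ┃                  ┃++++   ┃ 
   ┃Cursor: (0,┃                  ┃       ┃ 
   ┃           ┃                  ┃       ┃ 
   ┃           ┃                  ┃       ┃ 
   ┗━━━━━━━━━━━┗━━━━━━━━━━━━━━━━━━┛       ┃ 
      ┗━━━━━━━━━━━━━━━━━━━━━━━━━━━━━━━━━━━┛ 


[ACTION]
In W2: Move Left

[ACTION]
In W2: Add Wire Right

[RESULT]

   ┃   0 1 2 3 ┠──────────────────┨       ┃ 
   ┃0  [.]─ ·  ┃00000000  18 c9 4f┃       ┃ 
   ┃           ┃00000010  4b 4b 4b┃       ┃ 
   ┃1          ┃00000020  a4 f7 0a┃       ┃ 
   ┃           ┃00000030  06 a3 62┃       ┃ 
   ┃2   B      ┃00000040  1a 1a b2┃       ┃ 
   ┃           ┃00000050  64 65 77┃       ┃ 
   ┃3          ┃00000060  85 85 85┃       ┃ 
   ┃           ┃00000070  68 51 db┃       ┃ 
   ┃4          ┃                  ┃++++   ┃ 
   ┃Cursor: (0,┃                  ┃       ┃ 
   ┃           ┃                  ┃       ┃ 
   ┃           ┃                  ┃       ┃ 
   ┗━━━━━━━━━━━┗━━━━━━━━━━━━━━━━━━┛       ┃ 
      ┗━━━━━━━━━━━━━━━━━━━━━━━━━━━━━━━━━━━┛ 
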